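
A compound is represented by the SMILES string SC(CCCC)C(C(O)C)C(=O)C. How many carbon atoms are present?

Count every carbon token in the SMILES (each C, including those in ring-closure positions and inside branches).
Carbon count: 10.

10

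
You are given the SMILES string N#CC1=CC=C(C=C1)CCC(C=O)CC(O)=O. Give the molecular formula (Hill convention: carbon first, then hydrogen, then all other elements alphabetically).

C13H13NO3

Walk through each heavy atom and fill implicit hydrogens from standard valence (C 4, N 3, O 2, S 2, halogen 1):
  atom 1: N, bond orders sum to 3 (valence 3) → 0 H
  atom 2: C, bond orders sum to 4 (valence 4) → 0 H
  atom 3: C, bond orders sum to 4 (valence 4) → 0 H
  atom 4: C, bond orders sum to 3 (valence 4) → 1 H
  atom 5: C, bond orders sum to 3 (valence 4) → 1 H
  atom 6: C, bond orders sum to 4 (valence 4) → 0 H
  atom 7: C, bond orders sum to 3 (valence 4) → 1 H
  atom 8: C, bond orders sum to 3 (valence 4) → 1 H
  atom 9: C, bond orders sum to 2 (valence 4) → 2 H
  atom 10: C, bond orders sum to 2 (valence 4) → 2 H
  atom 11: C, bond orders sum to 3 (valence 4) → 1 H
  atom 12: C, bond orders sum to 3 (valence 4) → 1 H
  atom 13: O, bond orders sum to 2 (valence 2) → 0 H
  atom 14: C, bond orders sum to 2 (valence 4) → 2 H
  atom 15: C, bond orders sum to 4 (valence 4) → 0 H
  atom 16: O, bond orders sum to 1 (valence 2) → 1 H
  atom 17: O, bond orders sum to 2 (valence 2) → 0 H
Totals → C:13, H:13, N:1, O:3.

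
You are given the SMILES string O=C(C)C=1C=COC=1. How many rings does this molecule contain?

In SMILES, each pair of matching ring-closure digits denotes one ring-closing bond; the number of such bonds equals the number of independent rings.
Ring-closure bonds here: 1.

1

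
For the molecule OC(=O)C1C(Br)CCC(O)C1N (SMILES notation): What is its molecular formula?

Walk through each heavy atom and fill implicit hydrogens from standard valence (C 4, N 3, O 2, S 2, halogen 1):
  atom 1: O, bond orders sum to 1 (valence 2) → 1 H
  atom 2: C, bond orders sum to 4 (valence 4) → 0 H
  atom 3: O, bond orders sum to 2 (valence 2) → 0 H
  atom 4: C, bond orders sum to 3 (valence 4) → 1 H
  atom 5: C, bond orders sum to 3 (valence 4) → 1 H
  atom 6: Br (halogen, monovalent) → 0 H
  atom 7: C, bond orders sum to 2 (valence 4) → 2 H
  atom 8: C, bond orders sum to 2 (valence 4) → 2 H
  atom 9: C, bond orders sum to 3 (valence 4) → 1 H
  atom 10: O, bond orders sum to 1 (valence 2) → 1 H
  atom 11: C, bond orders sum to 3 (valence 4) → 1 H
  atom 12: N, bond orders sum to 1 (valence 3) → 2 H
Totals → C:7, H:12, Br:1, N:1, O:3.
In Hill order: C7H12BrNO3.

C7H12BrNO3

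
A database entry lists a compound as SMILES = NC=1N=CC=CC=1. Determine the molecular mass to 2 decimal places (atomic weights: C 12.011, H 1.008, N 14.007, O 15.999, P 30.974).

94.12 g/mol

First, the molecular formula is C5H6N2 (counting implicit H from valence).
  C: 5 × 12.011 = 60.055
  H: 6 × 1.008 = 6.048
  N: 2 × 14.007 = 28.014
Sum: 5×12.011 + 6×1.008 + 2×14.007 = 94.117 → 94.12 g/mol.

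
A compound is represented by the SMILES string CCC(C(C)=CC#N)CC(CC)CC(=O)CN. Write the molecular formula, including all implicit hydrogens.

C14H24N2O

Walk through each heavy atom and fill implicit hydrogens from standard valence (C 4, N 3, O 2, S 2, halogen 1):
  atom 1: C, bond orders sum to 1 (valence 4) → 3 H
  atom 2: C, bond orders sum to 2 (valence 4) → 2 H
  atom 3: C, bond orders sum to 3 (valence 4) → 1 H
  atom 4: C, bond orders sum to 4 (valence 4) → 0 H
  atom 5: C, bond orders sum to 1 (valence 4) → 3 H
  atom 6: C, bond orders sum to 3 (valence 4) → 1 H
  atom 7: C, bond orders sum to 4 (valence 4) → 0 H
  atom 8: N, bond orders sum to 3 (valence 3) → 0 H
  atom 9: C, bond orders sum to 2 (valence 4) → 2 H
  atom 10: C, bond orders sum to 3 (valence 4) → 1 H
  atom 11: C, bond orders sum to 2 (valence 4) → 2 H
  atom 12: C, bond orders sum to 1 (valence 4) → 3 H
  atom 13: C, bond orders sum to 2 (valence 4) → 2 H
  atom 14: C, bond orders sum to 4 (valence 4) → 0 H
  atom 15: O, bond orders sum to 2 (valence 2) → 0 H
  atom 16: C, bond orders sum to 2 (valence 4) → 2 H
  atom 17: N, bond orders sum to 1 (valence 3) → 2 H
Totals → C:14, H:24, N:2, O:1.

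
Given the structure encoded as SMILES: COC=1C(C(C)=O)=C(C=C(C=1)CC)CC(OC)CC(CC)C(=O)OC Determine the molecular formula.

Walk through each heavy atom and fill implicit hydrogens from standard valence (C 4, N 3, O 2, S 2, halogen 1):
  atom 1: C, bond orders sum to 1 (valence 4) → 3 H
  atom 2: O, bond orders sum to 2 (valence 2) → 0 H
  atom 3: C, bond orders sum to 4 (valence 4) → 0 H
  atom 4: C, bond orders sum to 4 (valence 4) → 0 H
  atom 5: C, bond orders sum to 4 (valence 4) → 0 H
  atom 6: C, bond orders sum to 1 (valence 4) → 3 H
  atom 7: O, bond orders sum to 2 (valence 2) → 0 H
  atom 8: C, bond orders sum to 4 (valence 4) → 0 H
  atom 9: C, bond orders sum to 3 (valence 4) → 1 H
  atom 10: C, bond orders sum to 4 (valence 4) → 0 H
  atom 11: C, bond orders sum to 3 (valence 4) → 1 H
  atom 12: C, bond orders sum to 2 (valence 4) → 2 H
  atom 13: C, bond orders sum to 1 (valence 4) → 3 H
  atom 14: C, bond orders sum to 2 (valence 4) → 2 H
  atom 15: C, bond orders sum to 3 (valence 4) → 1 H
  atom 16: O, bond orders sum to 2 (valence 2) → 0 H
  atom 17: C, bond orders sum to 1 (valence 4) → 3 H
  atom 18: C, bond orders sum to 2 (valence 4) → 2 H
  atom 19: C, bond orders sum to 3 (valence 4) → 1 H
  atom 20: C, bond orders sum to 2 (valence 4) → 2 H
  atom 21: C, bond orders sum to 1 (valence 4) → 3 H
  atom 22: C, bond orders sum to 4 (valence 4) → 0 H
  atom 23: O, bond orders sum to 2 (valence 2) → 0 H
  atom 24: O, bond orders sum to 2 (valence 2) → 0 H
  atom 25: C, bond orders sum to 1 (valence 4) → 3 H
Totals → C:20, H:30, O:5.

C20H30O5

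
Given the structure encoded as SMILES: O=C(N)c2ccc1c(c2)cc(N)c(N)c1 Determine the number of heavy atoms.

15

Every atom symbol written in the SMILES (organic subset) is one heavy atom; implicit H are not written.
Heavy atoms by element → C:11, N:3, O:1.
Total: 15.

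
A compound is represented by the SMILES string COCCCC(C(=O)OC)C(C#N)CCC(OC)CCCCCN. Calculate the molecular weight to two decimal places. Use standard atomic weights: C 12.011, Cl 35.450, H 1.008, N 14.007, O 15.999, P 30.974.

342.48 g/mol

First, the molecular formula is C18H34N2O4 (counting implicit H from valence).
  C: 18 × 12.011 = 216.198
  H: 34 × 1.008 = 34.272
  N: 2 × 14.007 = 28.014
  O: 4 × 15.999 = 63.996
Sum: 18×12.011 + 34×1.008 + 2×14.007 + 4×15.999 = 342.480 → 342.48 g/mol.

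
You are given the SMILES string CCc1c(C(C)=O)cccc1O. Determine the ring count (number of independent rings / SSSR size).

In SMILES, each pair of matching ring-closure digits denotes one ring-closing bond; the number of such bonds equals the number of independent rings.
Ring-closure bonds here: 1.

1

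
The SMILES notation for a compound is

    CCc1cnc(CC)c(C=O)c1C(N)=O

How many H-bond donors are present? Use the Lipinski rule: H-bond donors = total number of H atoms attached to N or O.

Donors: find every N or O and count the H atoms it carries.
  atom 5 (N): bond orders sum to 3 → 0 H
  atom 11 (O): bond orders sum to 2 → 0 H
  atom 14 (N): bond orders sum to 1 → 2 H
  atom 15 (O): bond orders sum to 2 → 0 H
Lipinski HBD = 2.

2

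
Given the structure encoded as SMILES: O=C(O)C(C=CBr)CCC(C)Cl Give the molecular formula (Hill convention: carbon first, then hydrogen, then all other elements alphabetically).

Walk through each heavy atom and fill implicit hydrogens from standard valence (C 4, N 3, O 2, S 2, halogen 1):
  atom 1: O, bond orders sum to 2 (valence 2) → 0 H
  atom 2: C, bond orders sum to 4 (valence 4) → 0 H
  atom 3: O, bond orders sum to 1 (valence 2) → 1 H
  atom 4: C, bond orders sum to 3 (valence 4) → 1 H
  atom 5: C, bond orders sum to 3 (valence 4) → 1 H
  atom 6: C, bond orders sum to 3 (valence 4) → 1 H
  atom 7: Br (halogen, monovalent) → 0 H
  atom 8: C, bond orders sum to 2 (valence 4) → 2 H
  atom 9: C, bond orders sum to 2 (valence 4) → 2 H
  atom 10: C, bond orders sum to 3 (valence 4) → 1 H
  atom 11: C, bond orders sum to 1 (valence 4) → 3 H
  atom 12: Cl (halogen, monovalent) → 0 H
Totals → C:8, H:12, Br:1, Cl:1, O:2.

C8H12BrClO2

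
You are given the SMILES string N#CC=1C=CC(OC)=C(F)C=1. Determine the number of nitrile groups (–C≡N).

1

The nitrile motif appears at heavy-atom position 2 in the SMILES.
Other groups present: 1 ether.
Nitrile count: 1.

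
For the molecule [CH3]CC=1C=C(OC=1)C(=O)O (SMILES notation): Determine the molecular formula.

C7H8O3

Walk through each heavy atom and fill implicit hydrogens from standard valence (C 4, N 3, O 2, S 2, halogen 1):
  atom 1: C with explicit H count 3
  atom 2: C, bond orders sum to 2 (valence 4) → 2 H
  atom 3: C, bond orders sum to 4 (valence 4) → 0 H
  atom 4: C, bond orders sum to 3 (valence 4) → 1 H
  atom 5: C, bond orders sum to 4 (valence 4) → 0 H
  atom 6: O, bond orders sum to 2 (valence 2) → 0 H
  atom 7: C, bond orders sum to 3 (valence 4) → 1 H
  atom 8: C, bond orders sum to 4 (valence 4) → 0 H
  atom 9: O, bond orders sum to 2 (valence 2) → 0 H
  atom 10: O, bond orders sum to 1 (valence 2) → 1 H
Totals → C:7, H:8, O:3.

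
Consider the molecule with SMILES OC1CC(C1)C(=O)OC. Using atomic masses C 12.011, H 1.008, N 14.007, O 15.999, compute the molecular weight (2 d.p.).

130.14 g/mol

First, the molecular formula is C6H10O3 (counting implicit H from valence).
  C: 6 × 12.011 = 72.066
  H: 10 × 1.008 = 10.080
  O: 3 × 15.999 = 47.997
Sum: 6×12.011 + 10×1.008 + 3×15.999 = 130.143 → 130.14 g/mol.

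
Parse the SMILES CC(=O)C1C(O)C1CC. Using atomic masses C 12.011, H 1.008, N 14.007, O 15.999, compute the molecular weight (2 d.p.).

First, the molecular formula is C7H12O2 (counting implicit H from valence).
  C: 7 × 12.011 = 84.077
  H: 12 × 1.008 = 12.096
  O: 2 × 15.999 = 31.998
Sum: 7×12.011 + 12×1.008 + 2×15.999 = 128.171 → 128.17 g/mol.

128.17 g/mol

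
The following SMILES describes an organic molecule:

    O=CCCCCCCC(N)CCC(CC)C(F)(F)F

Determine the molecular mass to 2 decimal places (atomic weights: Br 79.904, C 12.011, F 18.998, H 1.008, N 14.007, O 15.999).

281.36 g/mol

First, the molecular formula is C14H26F3NO (counting implicit H from valence).
  C: 14 × 12.011 = 168.154
  F: 3 × 18.998 = 56.994
  H: 26 × 1.008 = 26.208
  N: 1 × 14.007 = 14.007
  O: 1 × 15.999 = 15.999
Sum: 14×12.011 + 3×18.998 + 26×1.008 + 1×14.007 + 1×15.999 = 281.362 → 281.36 g/mol.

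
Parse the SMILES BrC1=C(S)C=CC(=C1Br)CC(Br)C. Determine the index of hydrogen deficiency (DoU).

Degree of unsaturation = (number of rings) + (number of π bonds).
Ring closures in the SMILES: 1.
π bonds: 3 double bonds (each 1 DoU) → 3 DoU from unsaturation.
Total DoU = 1 + 3 = 4.

4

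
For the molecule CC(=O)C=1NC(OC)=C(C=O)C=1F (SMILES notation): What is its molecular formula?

Walk through each heavy atom and fill implicit hydrogens from standard valence (C 4, N 3, O 2, S 2, halogen 1):
  atom 1: C, bond orders sum to 1 (valence 4) → 3 H
  atom 2: C, bond orders sum to 4 (valence 4) → 0 H
  atom 3: O, bond orders sum to 2 (valence 2) → 0 H
  atom 4: C, bond orders sum to 4 (valence 4) → 0 H
  atom 5: N, bond orders sum to 2 (valence 3) → 1 H
  atom 6: C, bond orders sum to 4 (valence 4) → 0 H
  atom 7: O, bond orders sum to 2 (valence 2) → 0 H
  atom 8: C, bond orders sum to 1 (valence 4) → 3 H
  atom 9: C, bond orders sum to 4 (valence 4) → 0 H
  atom 10: C, bond orders sum to 3 (valence 4) → 1 H
  atom 11: O, bond orders sum to 2 (valence 2) → 0 H
  atom 12: C, bond orders sum to 4 (valence 4) → 0 H
  atom 13: F (halogen, monovalent) → 0 H
Totals → C:8, H:8, F:1, N:1, O:3.

C8H8FNO3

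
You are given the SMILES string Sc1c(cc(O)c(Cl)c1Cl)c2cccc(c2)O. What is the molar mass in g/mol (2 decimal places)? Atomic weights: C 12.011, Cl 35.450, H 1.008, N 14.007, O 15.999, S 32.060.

287.15 g/mol

First, the molecular formula is C12H8Cl2O2S (counting implicit H from valence).
  C: 12 × 12.011 = 144.132
  Cl: 2 × 35.450 = 70.900
  H: 8 × 1.008 = 8.064
  O: 2 × 15.999 = 31.998
  S: 1 × 32.060 = 32.060
Sum: 12×12.011 + 2×35.450 + 8×1.008 + 2×15.999 + 1×32.060 = 287.154 → 287.15 g/mol.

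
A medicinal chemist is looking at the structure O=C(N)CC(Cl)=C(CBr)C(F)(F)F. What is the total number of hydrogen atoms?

Walk through each heavy atom and fill implicit hydrogens from standard valence (C 4, N 3, O 2, S 2, halogen 1):
  atom 1: O, bond orders sum to 2 (valence 2) → 0 H
  atom 2: C, bond orders sum to 4 (valence 4) → 0 H
  atom 3: N, bond orders sum to 1 (valence 3) → 2 H
  atom 4: C, bond orders sum to 2 (valence 4) → 2 H
  atom 5: C, bond orders sum to 4 (valence 4) → 0 H
  atom 6: Cl (halogen, monovalent) → 0 H
  atom 7: C, bond orders sum to 4 (valence 4) → 0 H
  atom 8: C, bond orders sum to 2 (valence 4) → 2 H
  atom 9: Br (halogen, monovalent) → 0 H
  atom 10: C, bond orders sum to 4 (valence 4) → 0 H
  atom 11: F (halogen, monovalent) → 0 H
  atom 12: F (halogen, monovalent) → 0 H
  atom 13: F (halogen, monovalent) → 0 H
Total hydrogens: 6.

6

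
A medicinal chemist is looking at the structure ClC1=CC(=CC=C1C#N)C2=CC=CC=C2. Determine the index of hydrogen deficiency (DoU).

Degree of unsaturation = (number of rings) + (number of π bonds).
Ring closures in the SMILES: 2.
π bonds: 6 double bonds (each 1 DoU), 1 triple bond (each 2 DoU) → 8 DoU from unsaturation.
Total DoU = 2 + 8 = 10.

10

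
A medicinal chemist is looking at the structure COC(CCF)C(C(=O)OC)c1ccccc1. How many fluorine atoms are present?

Scan the SMILES for F atoms (remember two-letter symbols like Cl and Br are single atoms).
Fluorine count: 1.

1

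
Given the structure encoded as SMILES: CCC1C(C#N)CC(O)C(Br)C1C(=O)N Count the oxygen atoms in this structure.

Scan the SMILES for O atoms (remember two-letter symbols like Cl and Br are single atoms).
Oxygen count: 2.

2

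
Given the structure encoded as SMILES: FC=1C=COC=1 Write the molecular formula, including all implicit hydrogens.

C4H3FO

Walk through each heavy atom and fill implicit hydrogens from standard valence (C 4, N 3, O 2, S 2, halogen 1):
  atom 1: F (halogen, monovalent) → 0 H
  atom 2: C, bond orders sum to 4 (valence 4) → 0 H
  atom 3: C, bond orders sum to 3 (valence 4) → 1 H
  atom 4: C, bond orders sum to 3 (valence 4) → 1 H
  atom 5: O, bond orders sum to 2 (valence 2) → 0 H
  atom 6: C, bond orders sum to 3 (valence 4) → 1 H
Totals → C:4, H:3, F:1, O:1.
In Hill order: C4H3FO.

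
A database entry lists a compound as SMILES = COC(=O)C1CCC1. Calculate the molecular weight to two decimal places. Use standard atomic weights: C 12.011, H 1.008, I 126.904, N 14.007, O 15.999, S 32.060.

First, the molecular formula is C6H10O2 (counting implicit H from valence).
  C: 6 × 12.011 = 72.066
  H: 10 × 1.008 = 10.080
  O: 2 × 15.999 = 31.998
Sum: 6×12.011 + 10×1.008 + 2×15.999 = 114.144 → 114.14 g/mol.

114.14 g/mol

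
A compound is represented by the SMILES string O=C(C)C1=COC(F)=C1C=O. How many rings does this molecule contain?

In SMILES, each pair of matching ring-closure digits denotes one ring-closing bond; the number of such bonds equals the number of independent rings.
Ring-closure bonds here: 1.

1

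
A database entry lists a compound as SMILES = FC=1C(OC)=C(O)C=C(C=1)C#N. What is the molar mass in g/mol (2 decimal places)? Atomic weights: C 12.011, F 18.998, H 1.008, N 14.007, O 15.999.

167.14 g/mol

First, the molecular formula is C8H6FNO2 (counting implicit H from valence).
  C: 8 × 12.011 = 96.088
  F: 1 × 18.998 = 18.998
  H: 6 × 1.008 = 6.048
  N: 1 × 14.007 = 14.007
  O: 2 × 15.999 = 31.998
Sum: 8×12.011 + 1×18.998 + 6×1.008 + 1×14.007 + 2×15.999 = 167.139 → 167.14 g/mol.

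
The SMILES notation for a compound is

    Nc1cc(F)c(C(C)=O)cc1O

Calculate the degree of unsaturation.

Molecular formula: C8H8FNO2.
DoU = (2C + 2 + N − H − X) / 2, where X is the halogen count and O/S are ignored.
    = (2·8 + 2 + 1 − 8 − 1) / 2 = 10 / 2 = 5.

5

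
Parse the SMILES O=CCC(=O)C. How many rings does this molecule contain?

0

In SMILES, each pair of matching ring-closure digits denotes one ring-closing bond; the number of such bonds equals the number of independent rings.
Ring-closure bonds here: 0.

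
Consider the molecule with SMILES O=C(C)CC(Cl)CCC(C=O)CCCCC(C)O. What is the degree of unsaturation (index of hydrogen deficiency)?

Molecular formula: C14H25ClO3.
DoU = (2C + 2 + N − H − X) / 2, where X is the halogen count and O/S are ignored.
    = (2·14 + 2 + 0 − 25 − 1) / 2 = 4 / 2 = 2.

2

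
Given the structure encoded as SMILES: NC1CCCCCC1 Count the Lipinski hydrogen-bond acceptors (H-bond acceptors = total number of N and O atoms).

1

N atoms: 1; O atoms: 0.
Lipinski HBA = 1 + 0 = 1.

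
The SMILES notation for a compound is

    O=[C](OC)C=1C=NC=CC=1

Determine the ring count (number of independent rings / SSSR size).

1

In SMILES, each pair of matching ring-closure digits denotes one ring-closing bond; the number of such bonds equals the number of independent rings.
Ring-closure bonds here: 1.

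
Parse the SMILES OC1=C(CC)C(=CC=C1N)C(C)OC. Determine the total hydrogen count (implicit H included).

Walk through each heavy atom and fill implicit hydrogens from standard valence (C 4, N 3, O 2, S 2, halogen 1):
  atom 1: O, bond orders sum to 1 (valence 2) → 1 H
  atom 2: C, bond orders sum to 4 (valence 4) → 0 H
  atom 3: C, bond orders sum to 4 (valence 4) → 0 H
  atom 4: C, bond orders sum to 2 (valence 4) → 2 H
  atom 5: C, bond orders sum to 1 (valence 4) → 3 H
  atom 6: C, bond orders sum to 4 (valence 4) → 0 H
  atom 7: C, bond orders sum to 3 (valence 4) → 1 H
  atom 8: C, bond orders sum to 3 (valence 4) → 1 H
  atom 9: C, bond orders sum to 4 (valence 4) → 0 H
  atom 10: N, bond orders sum to 1 (valence 3) → 2 H
  atom 11: C, bond orders sum to 3 (valence 4) → 1 H
  atom 12: C, bond orders sum to 1 (valence 4) → 3 H
  atom 13: O, bond orders sum to 2 (valence 2) → 0 H
  atom 14: C, bond orders sum to 1 (valence 4) → 3 H
Total hydrogens: 17.

17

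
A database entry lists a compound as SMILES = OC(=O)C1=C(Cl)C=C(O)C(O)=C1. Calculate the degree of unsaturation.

5

Molecular formula: C7H5ClO4.
DoU = (2C + 2 + N − H − X) / 2, where X is the halogen count and O/S are ignored.
    = (2·7 + 2 + 0 − 5 − 1) / 2 = 10 / 2 = 5.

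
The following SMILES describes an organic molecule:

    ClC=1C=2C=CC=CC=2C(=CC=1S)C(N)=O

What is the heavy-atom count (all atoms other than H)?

Every atom symbol written in the SMILES (organic subset) is one heavy atom; implicit H are not written.
Heavy atoms by element → C:11, Cl:1, N:1, O:1, S:1.
Total: 15.

15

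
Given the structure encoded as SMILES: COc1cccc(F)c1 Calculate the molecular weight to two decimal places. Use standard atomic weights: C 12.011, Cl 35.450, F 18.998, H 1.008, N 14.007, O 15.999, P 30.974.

First, the molecular formula is C7H7FO (counting implicit H from valence).
  C: 7 × 12.011 = 84.077
  F: 1 × 18.998 = 18.998
  H: 7 × 1.008 = 7.056
  O: 1 × 15.999 = 15.999
Sum: 7×12.011 + 1×18.998 + 7×1.008 + 1×15.999 = 126.130 → 126.13 g/mol.

126.13 g/mol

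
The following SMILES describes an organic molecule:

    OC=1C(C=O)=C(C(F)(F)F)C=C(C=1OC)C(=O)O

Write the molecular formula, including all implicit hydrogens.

Walk through each heavy atom and fill implicit hydrogens from standard valence (C 4, N 3, O 2, S 2, halogen 1):
  atom 1: O, bond orders sum to 1 (valence 2) → 1 H
  atom 2: C, bond orders sum to 4 (valence 4) → 0 H
  atom 3: C, bond orders sum to 4 (valence 4) → 0 H
  atom 4: C, bond orders sum to 3 (valence 4) → 1 H
  atom 5: O, bond orders sum to 2 (valence 2) → 0 H
  atom 6: C, bond orders sum to 4 (valence 4) → 0 H
  atom 7: C, bond orders sum to 4 (valence 4) → 0 H
  atom 8: F (halogen, monovalent) → 0 H
  atom 9: F (halogen, monovalent) → 0 H
  atom 10: F (halogen, monovalent) → 0 H
  atom 11: C, bond orders sum to 3 (valence 4) → 1 H
  atom 12: C, bond orders sum to 4 (valence 4) → 0 H
  atom 13: C, bond orders sum to 4 (valence 4) → 0 H
  atom 14: O, bond orders sum to 2 (valence 2) → 0 H
  atom 15: C, bond orders sum to 1 (valence 4) → 3 H
  atom 16: C, bond orders sum to 4 (valence 4) → 0 H
  atom 17: O, bond orders sum to 2 (valence 2) → 0 H
  atom 18: O, bond orders sum to 1 (valence 2) → 1 H
Totals → C:10, H:7, F:3, O:5.
In Hill order: C10H7F3O5.

C10H7F3O5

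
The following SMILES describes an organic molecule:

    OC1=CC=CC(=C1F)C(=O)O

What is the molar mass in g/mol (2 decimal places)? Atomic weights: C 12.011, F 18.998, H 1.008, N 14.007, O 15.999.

156.11 g/mol

First, the molecular formula is C7H5FO3 (counting implicit H from valence).
  C: 7 × 12.011 = 84.077
  F: 1 × 18.998 = 18.998
  H: 5 × 1.008 = 5.040
  O: 3 × 15.999 = 47.997
Sum: 7×12.011 + 1×18.998 + 5×1.008 + 3×15.999 = 156.112 → 156.11 g/mol.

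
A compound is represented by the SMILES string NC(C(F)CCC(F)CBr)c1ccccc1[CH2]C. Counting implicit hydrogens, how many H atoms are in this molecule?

20

Walk through each heavy atom and fill implicit hydrogens from standard valence (C 4, N 3, O 2, S 2, halogen 1); for lowercase aromatic atoms, an aromatic c carries 1 H when it has two neighbours and 0 H with three, and aromatic n carries 0 H:
  atom 1: N, bond orders sum to 1 (valence 3) → 2 H
  atom 2: C, bond orders sum to 3 (valence 4) → 1 H
  atom 3: C, bond orders sum to 3 (valence 4) → 1 H
  atom 4: F (halogen, monovalent) → 0 H
  atom 5: C, bond orders sum to 2 (valence 4) → 2 H
  atom 6: C, bond orders sum to 2 (valence 4) → 2 H
  atom 7: C, bond orders sum to 3 (valence 4) → 1 H
  atom 8: F (halogen, monovalent) → 0 H
  atom 9: C, bond orders sum to 2 (valence 4) → 2 H
  atom 10: Br (halogen, monovalent) → 0 H
  atom 11: aromatic c, 3 neighbours → 0 H
  atom 12: aromatic c, 2 neighbours → 1 H
  atom 13: aromatic c, 2 neighbours → 1 H
  atom 14: aromatic c, 2 neighbours → 1 H
  atom 15: aromatic c, 2 neighbours → 1 H
  atom 16: aromatic c, 3 neighbours → 0 H
  atom 17: C with explicit H count 2
  atom 18: C, bond orders sum to 1 (valence 4) → 3 H
Total hydrogens: 20.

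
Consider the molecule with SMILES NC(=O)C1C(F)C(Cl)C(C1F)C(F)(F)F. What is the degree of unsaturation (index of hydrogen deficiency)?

Molecular formula: C7H7ClF5NO.
DoU = (2C + 2 + N − H − X) / 2, where X is the halogen count and O/S are ignored.
    = (2·7 + 2 + 1 − 7 − 6) / 2 = 4 / 2 = 2.

2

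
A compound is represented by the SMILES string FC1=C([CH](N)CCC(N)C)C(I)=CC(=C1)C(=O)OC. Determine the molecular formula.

Walk through each heavy atom and fill implicit hydrogens from standard valence (C 4, N 3, O 2, S 2, halogen 1):
  atom 1: F (halogen, monovalent) → 0 H
  atom 2: C, bond orders sum to 4 (valence 4) → 0 H
  atom 3: C, bond orders sum to 4 (valence 4) → 0 H
  atom 4: C with explicit H count 1
  atom 5: N, bond orders sum to 1 (valence 3) → 2 H
  atom 6: C, bond orders sum to 2 (valence 4) → 2 H
  atom 7: C, bond orders sum to 2 (valence 4) → 2 H
  atom 8: C, bond orders sum to 3 (valence 4) → 1 H
  atom 9: N, bond orders sum to 1 (valence 3) → 2 H
  atom 10: C, bond orders sum to 1 (valence 4) → 3 H
  atom 11: C, bond orders sum to 4 (valence 4) → 0 H
  atom 12: I (halogen, monovalent) → 0 H
  atom 13: C, bond orders sum to 3 (valence 4) → 1 H
  atom 14: C, bond orders sum to 4 (valence 4) → 0 H
  atom 15: C, bond orders sum to 3 (valence 4) → 1 H
  atom 16: C, bond orders sum to 4 (valence 4) → 0 H
  atom 17: O, bond orders sum to 2 (valence 2) → 0 H
  atom 18: O, bond orders sum to 2 (valence 2) → 0 H
  atom 19: C, bond orders sum to 1 (valence 4) → 3 H
Totals → C:13, H:18, F:1, I:1, N:2, O:2.

C13H18FIN2O2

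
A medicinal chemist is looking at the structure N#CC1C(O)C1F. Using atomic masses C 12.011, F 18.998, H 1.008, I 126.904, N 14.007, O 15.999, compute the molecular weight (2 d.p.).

101.08 g/mol

First, the molecular formula is C4H4FNO (counting implicit H from valence).
  C: 4 × 12.011 = 48.044
  F: 1 × 18.998 = 18.998
  H: 4 × 1.008 = 4.032
  N: 1 × 14.007 = 14.007
  O: 1 × 15.999 = 15.999
Sum: 4×12.011 + 1×18.998 + 4×1.008 + 1×14.007 + 1×15.999 = 101.080 → 101.08 g/mol.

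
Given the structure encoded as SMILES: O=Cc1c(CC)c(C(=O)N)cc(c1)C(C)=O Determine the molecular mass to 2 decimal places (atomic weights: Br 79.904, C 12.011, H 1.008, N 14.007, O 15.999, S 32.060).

219.24 g/mol

First, the molecular formula is C12H13NO3 (counting implicit H from valence).
  C: 12 × 12.011 = 144.132
  H: 13 × 1.008 = 13.104
  N: 1 × 14.007 = 14.007
  O: 3 × 15.999 = 47.997
Sum: 12×12.011 + 13×1.008 + 1×14.007 + 3×15.999 = 219.240 → 219.24 g/mol.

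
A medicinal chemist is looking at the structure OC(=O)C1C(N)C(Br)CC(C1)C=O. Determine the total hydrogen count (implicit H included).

12

Walk through each heavy atom and fill implicit hydrogens from standard valence (C 4, N 3, O 2, S 2, halogen 1):
  atom 1: O, bond orders sum to 1 (valence 2) → 1 H
  atom 2: C, bond orders sum to 4 (valence 4) → 0 H
  atom 3: O, bond orders sum to 2 (valence 2) → 0 H
  atom 4: C, bond orders sum to 3 (valence 4) → 1 H
  atom 5: C, bond orders sum to 3 (valence 4) → 1 H
  atom 6: N, bond orders sum to 1 (valence 3) → 2 H
  atom 7: C, bond orders sum to 3 (valence 4) → 1 H
  atom 8: Br (halogen, monovalent) → 0 H
  atom 9: C, bond orders sum to 2 (valence 4) → 2 H
  atom 10: C, bond orders sum to 3 (valence 4) → 1 H
  atom 11: C, bond orders sum to 2 (valence 4) → 2 H
  atom 12: C, bond orders sum to 3 (valence 4) → 1 H
  atom 13: O, bond orders sum to 2 (valence 2) → 0 H
Total hydrogens: 12.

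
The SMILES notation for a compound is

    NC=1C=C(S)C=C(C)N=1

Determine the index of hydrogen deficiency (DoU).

Degree of unsaturation = (number of rings) + (number of π bonds).
Ring closures in the SMILES: 1.
π bonds: 3 double bonds (each 1 DoU) → 3 DoU from unsaturation.
Total DoU = 1 + 3 = 4.

4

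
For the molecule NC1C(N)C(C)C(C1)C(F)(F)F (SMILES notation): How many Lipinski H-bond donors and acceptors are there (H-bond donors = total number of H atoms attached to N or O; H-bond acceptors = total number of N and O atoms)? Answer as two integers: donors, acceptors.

4, 2

Donors: find every N or O and count the H atoms it carries.
  atom 1 (N): bond orders sum to 1 → 2 H
  atom 4 (N): bond orders sum to 1 → 2 H
Lipinski HBD = 4.
Acceptors: N atoms = 2, O atoms = 0 → HBA = 2.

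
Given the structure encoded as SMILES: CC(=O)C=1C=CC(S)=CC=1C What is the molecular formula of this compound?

C9H10OS

Walk through each heavy atom and fill implicit hydrogens from standard valence (C 4, N 3, O 2, S 2, halogen 1):
  atom 1: C, bond orders sum to 1 (valence 4) → 3 H
  atom 2: C, bond orders sum to 4 (valence 4) → 0 H
  atom 3: O, bond orders sum to 2 (valence 2) → 0 H
  atom 4: C, bond orders sum to 4 (valence 4) → 0 H
  atom 5: C, bond orders sum to 3 (valence 4) → 1 H
  atom 6: C, bond orders sum to 3 (valence 4) → 1 H
  atom 7: C, bond orders sum to 4 (valence 4) → 0 H
  atom 8: S, bond orders sum to 1 (valence 2) → 1 H
  atom 9: C, bond orders sum to 3 (valence 4) → 1 H
  atom 10: C, bond orders sum to 4 (valence 4) → 0 H
  atom 11: C, bond orders sum to 1 (valence 4) → 3 H
Totals → C:9, H:10, O:1, S:1.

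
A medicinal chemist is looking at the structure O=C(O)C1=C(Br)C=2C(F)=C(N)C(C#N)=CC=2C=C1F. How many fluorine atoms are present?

2

Scan the SMILES for F atoms (remember two-letter symbols like Cl and Br are single atoms).
Fluorine count: 2.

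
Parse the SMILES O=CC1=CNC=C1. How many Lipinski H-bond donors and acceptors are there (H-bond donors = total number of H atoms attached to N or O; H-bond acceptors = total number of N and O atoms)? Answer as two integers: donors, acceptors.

1, 2

Donors: find every N or O and count the H atoms it carries.
  atom 1 (O): bond orders sum to 2 → 0 H
  atom 5 (N): bond orders sum to 2 → 1 H
Lipinski HBD = 1.
Acceptors: N atoms = 1, O atoms = 1 → HBA = 2.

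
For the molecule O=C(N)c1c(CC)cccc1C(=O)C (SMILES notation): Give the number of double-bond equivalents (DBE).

6

Molecular formula: C11H13NO2.
DoU = (2C + 2 + N − H − X) / 2, where X is the halogen count and O/S are ignored.
    = (2·11 + 2 + 1 − 13 − 0) / 2 = 12 / 2 = 6.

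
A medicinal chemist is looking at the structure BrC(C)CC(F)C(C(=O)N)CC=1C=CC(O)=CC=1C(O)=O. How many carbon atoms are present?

Count every carbon token in the SMILES (each C, including those in ring-closure positions and inside branches).
Carbon count: 14.

14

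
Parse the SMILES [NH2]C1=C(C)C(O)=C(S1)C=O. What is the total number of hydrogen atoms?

7

Walk through each heavy atom and fill implicit hydrogens from standard valence (C 4, N 3, O 2, S 2, halogen 1):
  atom 1: N with explicit H count 2
  atom 2: C, bond orders sum to 4 (valence 4) → 0 H
  atom 3: C, bond orders sum to 4 (valence 4) → 0 H
  atom 4: C, bond orders sum to 1 (valence 4) → 3 H
  atom 5: C, bond orders sum to 4 (valence 4) → 0 H
  atom 6: O, bond orders sum to 1 (valence 2) → 1 H
  atom 7: C, bond orders sum to 4 (valence 4) → 0 H
  atom 8: S, bond orders sum to 2 (valence 2) → 0 H
  atom 9: C, bond orders sum to 3 (valence 4) → 1 H
  atom 10: O, bond orders sum to 2 (valence 2) → 0 H
Total hydrogens: 7.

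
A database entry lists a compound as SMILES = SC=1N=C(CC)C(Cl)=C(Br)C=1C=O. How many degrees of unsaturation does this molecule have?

5

Degree of unsaturation = (number of rings) + (number of π bonds).
Ring closures in the SMILES: 1.
π bonds: 4 double bonds (each 1 DoU) → 4 DoU from unsaturation.
Total DoU = 1 + 4 = 5.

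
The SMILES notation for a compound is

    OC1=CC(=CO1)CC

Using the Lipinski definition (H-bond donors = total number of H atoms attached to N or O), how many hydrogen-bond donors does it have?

1

Donors: find every N or O and count the H atoms it carries.
  atom 1 (O): bond orders sum to 1 → 1 H
  atom 6 (O): bond orders sum to 2 → 0 H
Lipinski HBD = 1.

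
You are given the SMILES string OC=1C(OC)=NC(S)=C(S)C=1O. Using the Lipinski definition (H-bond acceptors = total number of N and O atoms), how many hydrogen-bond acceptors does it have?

4

N atoms: 1; O atoms: 3.
Lipinski HBA = 1 + 3 = 4.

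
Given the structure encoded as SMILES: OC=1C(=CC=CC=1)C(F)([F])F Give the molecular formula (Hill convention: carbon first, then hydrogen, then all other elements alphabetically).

Walk through each heavy atom and fill implicit hydrogens from standard valence (C 4, N 3, O 2, S 2, halogen 1):
  atom 1: O, bond orders sum to 1 (valence 2) → 1 H
  atom 2: C, bond orders sum to 4 (valence 4) → 0 H
  atom 3: C, bond orders sum to 4 (valence 4) → 0 H
  atom 4: C, bond orders sum to 3 (valence 4) → 1 H
  atom 5: C, bond orders sum to 3 (valence 4) → 1 H
  atom 6: C, bond orders sum to 3 (valence 4) → 1 H
  atom 7: C, bond orders sum to 3 (valence 4) → 1 H
  atom 8: C, bond orders sum to 4 (valence 4) → 0 H
  atom 9: F (halogen, monovalent) → 0 H
  atom 10: F with explicit H count 0
  atom 11: F (halogen, monovalent) → 0 H
Totals → C:7, H:5, F:3, O:1.

C7H5F3O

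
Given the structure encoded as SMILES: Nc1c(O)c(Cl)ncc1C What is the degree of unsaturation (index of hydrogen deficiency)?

Molecular formula: C6H7ClN2O.
DoU = (2C + 2 + N − H − X) / 2, where X is the halogen count and O/S are ignored.
    = (2·6 + 2 + 2 − 7 − 1) / 2 = 8 / 2 = 4.

4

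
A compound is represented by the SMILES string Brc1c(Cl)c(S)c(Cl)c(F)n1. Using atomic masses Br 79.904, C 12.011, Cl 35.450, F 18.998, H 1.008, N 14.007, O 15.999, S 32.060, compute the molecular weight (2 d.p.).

First, the molecular formula is C5HBrCl2FNS (counting implicit H from valence).
  Br: 1 × 79.904 = 79.904
  C: 5 × 12.011 = 60.055
  Cl: 2 × 35.450 = 70.900
  F: 1 × 18.998 = 18.998
  H: 1 × 1.008 = 1.008
  N: 1 × 14.007 = 14.007
  S: 1 × 32.060 = 32.060
Sum: 1×79.904 + 5×12.011 + 2×35.450 + 1×18.998 + 1×1.008 + 1×14.007 + 1×32.060 = 276.932 → 276.93 g/mol.

276.93 g/mol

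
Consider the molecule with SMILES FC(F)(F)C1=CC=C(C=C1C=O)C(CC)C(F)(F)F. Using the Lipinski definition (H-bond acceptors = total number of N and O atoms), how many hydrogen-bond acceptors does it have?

1

N atoms: 0; O atoms: 1.
Lipinski HBA = 0 + 1 = 1.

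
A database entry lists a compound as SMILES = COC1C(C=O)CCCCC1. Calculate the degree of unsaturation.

Degree of unsaturation = (number of rings) + (number of π bonds).
Ring closures in the SMILES: 1.
π bonds: 1 double bond (each 1 DoU) → 1 DoU from unsaturation.
Total DoU = 1 + 1 = 2.

2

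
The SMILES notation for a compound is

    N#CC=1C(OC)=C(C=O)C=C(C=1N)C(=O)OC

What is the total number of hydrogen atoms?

10

Walk through each heavy atom and fill implicit hydrogens from standard valence (C 4, N 3, O 2, S 2, halogen 1):
  atom 1: N, bond orders sum to 3 (valence 3) → 0 H
  atom 2: C, bond orders sum to 4 (valence 4) → 0 H
  atom 3: C, bond orders sum to 4 (valence 4) → 0 H
  atom 4: C, bond orders sum to 4 (valence 4) → 0 H
  atom 5: O, bond orders sum to 2 (valence 2) → 0 H
  atom 6: C, bond orders sum to 1 (valence 4) → 3 H
  atom 7: C, bond orders sum to 4 (valence 4) → 0 H
  atom 8: C, bond orders sum to 3 (valence 4) → 1 H
  atom 9: O, bond orders sum to 2 (valence 2) → 0 H
  atom 10: C, bond orders sum to 3 (valence 4) → 1 H
  atom 11: C, bond orders sum to 4 (valence 4) → 0 H
  atom 12: C, bond orders sum to 4 (valence 4) → 0 H
  atom 13: N, bond orders sum to 1 (valence 3) → 2 H
  atom 14: C, bond orders sum to 4 (valence 4) → 0 H
  atom 15: O, bond orders sum to 2 (valence 2) → 0 H
  atom 16: O, bond orders sum to 2 (valence 2) → 0 H
  atom 17: C, bond orders sum to 1 (valence 4) → 3 H
Total hydrogens: 10.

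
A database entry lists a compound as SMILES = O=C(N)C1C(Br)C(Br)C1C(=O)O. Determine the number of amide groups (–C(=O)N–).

1

The amide motif appears at heavy-atom position 2 in the SMILES.
Other groups present: 1 carboxylic acid.
Amide count: 1.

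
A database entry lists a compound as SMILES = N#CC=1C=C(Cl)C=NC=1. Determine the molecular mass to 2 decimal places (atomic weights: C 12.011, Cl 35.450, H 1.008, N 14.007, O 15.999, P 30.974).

138.55 g/mol

First, the molecular formula is C6H3ClN2 (counting implicit H from valence).
  C: 6 × 12.011 = 72.066
  Cl: 1 × 35.450 = 35.450
  H: 3 × 1.008 = 3.024
  N: 2 × 14.007 = 28.014
Sum: 6×12.011 + 1×35.450 + 3×1.008 + 2×14.007 = 138.554 → 138.55 g/mol.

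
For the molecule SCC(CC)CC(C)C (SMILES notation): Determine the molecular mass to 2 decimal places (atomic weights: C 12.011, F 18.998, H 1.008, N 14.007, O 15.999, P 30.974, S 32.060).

First, the molecular formula is C8H18S (counting implicit H from valence).
  C: 8 × 12.011 = 96.088
  H: 18 × 1.008 = 18.144
  S: 1 × 32.060 = 32.060
Sum: 8×12.011 + 18×1.008 + 1×32.060 = 146.292 → 146.29 g/mol.

146.29 g/mol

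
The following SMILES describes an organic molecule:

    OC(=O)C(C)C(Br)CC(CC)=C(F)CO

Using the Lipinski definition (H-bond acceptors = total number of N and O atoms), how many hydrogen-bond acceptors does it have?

N atoms: 0; O atoms: 3.
Lipinski HBA = 0 + 3 = 3.

3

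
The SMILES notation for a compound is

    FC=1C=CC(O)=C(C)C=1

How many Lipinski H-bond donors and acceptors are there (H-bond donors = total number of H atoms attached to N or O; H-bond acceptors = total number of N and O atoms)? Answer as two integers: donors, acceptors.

Donors: find every N or O and count the H atoms it carries.
  atom 6 (O): bond orders sum to 1 → 1 H
Lipinski HBD = 1.
Acceptors: N atoms = 0, O atoms = 1 → HBA = 1.

1, 1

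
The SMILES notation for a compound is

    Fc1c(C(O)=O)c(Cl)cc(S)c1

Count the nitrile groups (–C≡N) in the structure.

0

Scan the SMILES for the nitrile motif — none present.
Groups that are present: 1 carboxylic acid, 1 thiol.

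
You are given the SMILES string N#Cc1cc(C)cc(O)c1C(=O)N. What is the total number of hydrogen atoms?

8

Walk through each heavy atom and fill implicit hydrogens from standard valence (C 4, N 3, O 2, S 2, halogen 1); for lowercase aromatic atoms, an aromatic c carries 1 H when it has two neighbours and 0 H with three, and aromatic n carries 0 H:
  atom 1: N, bond orders sum to 3 (valence 3) → 0 H
  atom 2: C, bond orders sum to 4 (valence 4) → 0 H
  atom 3: aromatic c, 3 neighbours → 0 H
  atom 4: aromatic c, 2 neighbours → 1 H
  atom 5: aromatic c, 3 neighbours → 0 H
  atom 6: C, bond orders sum to 1 (valence 4) → 3 H
  atom 7: aromatic c, 2 neighbours → 1 H
  atom 8: aromatic c, 3 neighbours → 0 H
  atom 9: O, bond orders sum to 1 (valence 2) → 1 H
  atom 10: aromatic c, 3 neighbours → 0 H
  atom 11: C, bond orders sum to 4 (valence 4) → 0 H
  atom 12: O, bond orders sum to 2 (valence 2) → 0 H
  atom 13: N, bond orders sum to 1 (valence 3) → 2 H
Total hydrogens: 8.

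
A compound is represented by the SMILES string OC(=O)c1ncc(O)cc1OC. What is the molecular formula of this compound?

Walk through each heavy atom and fill implicit hydrogens from standard valence (C 4, N 3, O 2, S 2, halogen 1); for lowercase aromatic atoms, an aromatic c carries 1 H when it has two neighbours and 0 H with three, and aromatic n carries 0 H:
  atom 1: O, bond orders sum to 1 (valence 2) → 1 H
  atom 2: C, bond orders sum to 4 (valence 4) → 0 H
  atom 3: O, bond orders sum to 2 (valence 2) → 0 H
  atom 4: aromatic c, 3 neighbours → 0 H
  atom 5: aromatic n, 2 neighbours → 0 H
  atom 6: aromatic c, 2 neighbours → 1 H
  atom 7: aromatic c, 3 neighbours → 0 H
  atom 8: O, bond orders sum to 1 (valence 2) → 1 H
  atom 9: aromatic c, 2 neighbours → 1 H
  atom 10: aromatic c, 3 neighbours → 0 H
  atom 11: O, bond orders sum to 2 (valence 2) → 0 H
  atom 12: C, bond orders sum to 1 (valence 4) → 3 H
Totals → C:7, H:7, N:1, O:4.

C7H7NO4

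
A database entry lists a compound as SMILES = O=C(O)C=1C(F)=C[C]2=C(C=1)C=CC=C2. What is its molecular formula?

Walk through each heavy atom and fill implicit hydrogens from standard valence (C 4, N 3, O 2, S 2, halogen 1):
  atom 1: O, bond orders sum to 2 (valence 2) → 0 H
  atom 2: C, bond orders sum to 4 (valence 4) → 0 H
  atom 3: O, bond orders sum to 1 (valence 2) → 1 H
  atom 4: C, bond orders sum to 4 (valence 4) → 0 H
  atom 5: C, bond orders sum to 4 (valence 4) → 0 H
  atom 6: F (halogen, monovalent) → 0 H
  atom 7: C, bond orders sum to 3 (valence 4) → 1 H
  atom 8: C with explicit H count 0
  atom 9: C, bond orders sum to 4 (valence 4) → 0 H
  atom 10: C, bond orders sum to 3 (valence 4) → 1 H
  atom 11: C, bond orders sum to 3 (valence 4) → 1 H
  atom 12: C, bond orders sum to 3 (valence 4) → 1 H
  atom 13: C, bond orders sum to 3 (valence 4) → 1 H
  atom 14: C, bond orders sum to 3 (valence 4) → 1 H
Totals → C:11, H:7, F:1, O:2.
In Hill order: C11H7FO2.

C11H7FO2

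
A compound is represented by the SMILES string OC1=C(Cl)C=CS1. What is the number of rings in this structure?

In SMILES, each pair of matching ring-closure digits denotes one ring-closing bond; the number of such bonds equals the number of independent rings.
Ring-closure bonds here: 1.

1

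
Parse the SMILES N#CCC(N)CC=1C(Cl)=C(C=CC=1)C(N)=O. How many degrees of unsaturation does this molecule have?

Degree of unsaturation = (number of rings) + (number of π bonds).
Ring closures in the SMILES: 1.
π bonds: 4 double bonds (each 1 DoU), 1 triple bond (each 2 DoU) → 6 DoU from unsaturation.
Total DoU = 1 + 6 = 7.

7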